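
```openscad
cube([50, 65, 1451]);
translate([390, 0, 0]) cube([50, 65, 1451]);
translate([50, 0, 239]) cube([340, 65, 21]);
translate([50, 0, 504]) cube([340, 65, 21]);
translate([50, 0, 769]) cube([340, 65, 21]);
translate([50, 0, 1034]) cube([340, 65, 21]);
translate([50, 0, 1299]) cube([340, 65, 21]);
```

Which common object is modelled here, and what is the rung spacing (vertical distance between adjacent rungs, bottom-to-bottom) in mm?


A ladder. The rung spacing is 265 mm.

Two tall 50×65 posts with 5 short bars between them — a ladder. Adjacent rungs sit at z = 239 and z = 504, so the spacing is 504 − 239 = 265 mm.


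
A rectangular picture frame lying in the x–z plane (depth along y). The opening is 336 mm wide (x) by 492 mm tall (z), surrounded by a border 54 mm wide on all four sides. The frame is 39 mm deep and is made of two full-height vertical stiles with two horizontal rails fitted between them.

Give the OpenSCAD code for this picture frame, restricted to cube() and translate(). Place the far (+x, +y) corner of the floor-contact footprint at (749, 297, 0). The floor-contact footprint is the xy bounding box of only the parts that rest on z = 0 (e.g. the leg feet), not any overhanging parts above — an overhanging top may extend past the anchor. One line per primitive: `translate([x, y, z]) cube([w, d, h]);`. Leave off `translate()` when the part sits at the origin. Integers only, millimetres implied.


translate([305, 258, 0]) cube([54, 39, 600]);
translate([695, 258, 0]) cube([54, 39, 600]);
translate([359, 258, 0]) cube([336, 39, 54]);
translate([359, 258, 546]) cube([336, 39, 54]);


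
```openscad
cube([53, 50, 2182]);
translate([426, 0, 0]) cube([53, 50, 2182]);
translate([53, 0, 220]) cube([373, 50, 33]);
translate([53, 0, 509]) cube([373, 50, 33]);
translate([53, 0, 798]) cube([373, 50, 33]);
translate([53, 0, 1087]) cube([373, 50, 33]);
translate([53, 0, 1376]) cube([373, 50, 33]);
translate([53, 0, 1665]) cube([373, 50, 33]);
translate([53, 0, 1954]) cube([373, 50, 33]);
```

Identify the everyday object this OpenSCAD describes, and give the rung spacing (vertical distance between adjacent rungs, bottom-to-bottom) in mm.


A ladder. The rung spacing is 289 mm.

Two tall 53×50 posts with 7 short bars between them — a ladder. Adjacent rungs sit at z = 220 and z = 509, so the spacing is 509 − 220 = 289 mm.


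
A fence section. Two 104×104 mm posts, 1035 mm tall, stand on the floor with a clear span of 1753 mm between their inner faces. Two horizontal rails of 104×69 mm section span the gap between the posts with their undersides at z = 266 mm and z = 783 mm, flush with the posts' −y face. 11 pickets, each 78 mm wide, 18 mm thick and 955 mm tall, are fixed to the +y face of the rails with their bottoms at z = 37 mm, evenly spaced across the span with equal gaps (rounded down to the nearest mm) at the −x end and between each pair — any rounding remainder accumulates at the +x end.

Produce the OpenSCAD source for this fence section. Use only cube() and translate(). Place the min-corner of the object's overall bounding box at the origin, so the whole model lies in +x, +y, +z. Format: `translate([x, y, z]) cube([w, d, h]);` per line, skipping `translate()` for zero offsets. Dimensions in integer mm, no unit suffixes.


cube([104, 104, 1035]);
translate([1857, 0, 0]) cube([104, 104, 1035]);
translate([104, 0, 266]) cube([1753, 104, 69]);
translate([104, 0, 783]) cube([1753, 104, 69]);
translate([178, 104, 37]) cube([78, 18, 955]);
translate([330, 104, 37]) cube([78, 18, 955]);
translate([482, 104, 37]) cube([78, 18, 955]);
translate([634, 104, 37]) cube([78, 18, 955]);
translate([786, 104, 37]) cube([78, 18, 955]);
translate([938, 104, 37]) cube([78, 18, 955]);
translate([1090, 104, 37]) cube([78, 18, 955]);
translate([1242, 104, 37]) cube([78, 18, 955]);
translate([1394, 104, 37]) cube([78, 18, 955]);
translate([1546, 104, 37]) cube([78, 18, 955]);
translate([1698, 104, 37]) cube([78, 18, 955]);


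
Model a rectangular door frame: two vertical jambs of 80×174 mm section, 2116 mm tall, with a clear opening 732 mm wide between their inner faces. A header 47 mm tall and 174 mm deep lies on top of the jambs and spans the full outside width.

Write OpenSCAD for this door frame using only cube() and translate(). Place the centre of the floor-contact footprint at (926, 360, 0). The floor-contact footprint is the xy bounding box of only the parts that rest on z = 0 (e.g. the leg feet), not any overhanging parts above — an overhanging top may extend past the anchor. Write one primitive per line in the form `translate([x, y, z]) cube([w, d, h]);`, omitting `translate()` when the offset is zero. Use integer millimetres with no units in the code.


translate([480, 273, 0]) cube([80, 174, 2116]);
translate([1292, 273, 0]) cube([80, 174, 2116]);
translate([480, 273, 2116]) cube([892, 174, 47]);


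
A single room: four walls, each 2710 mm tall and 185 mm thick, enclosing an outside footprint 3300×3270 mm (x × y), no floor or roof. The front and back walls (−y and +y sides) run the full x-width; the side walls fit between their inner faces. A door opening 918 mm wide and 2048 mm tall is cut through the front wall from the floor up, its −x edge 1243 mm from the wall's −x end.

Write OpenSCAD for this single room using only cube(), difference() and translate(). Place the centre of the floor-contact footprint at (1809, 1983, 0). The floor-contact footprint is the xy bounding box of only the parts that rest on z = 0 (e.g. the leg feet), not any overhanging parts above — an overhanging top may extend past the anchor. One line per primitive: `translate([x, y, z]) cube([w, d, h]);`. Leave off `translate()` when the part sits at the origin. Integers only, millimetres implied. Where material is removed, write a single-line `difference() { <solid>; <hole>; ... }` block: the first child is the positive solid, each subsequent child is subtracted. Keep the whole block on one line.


difference() { translate([159, 348, 0]) cube([3300, 185, 2710]); translate([1402, 348, 0]) cube([918, 185, 2048]); }
translate([159, 3433, 0]) cube([3300, 185, 2710]);
translate([159, 533, 0]) cube([185, 2900, 2710]);
translate([3274, 533, 0]) cube([185, 2900, 2710]);


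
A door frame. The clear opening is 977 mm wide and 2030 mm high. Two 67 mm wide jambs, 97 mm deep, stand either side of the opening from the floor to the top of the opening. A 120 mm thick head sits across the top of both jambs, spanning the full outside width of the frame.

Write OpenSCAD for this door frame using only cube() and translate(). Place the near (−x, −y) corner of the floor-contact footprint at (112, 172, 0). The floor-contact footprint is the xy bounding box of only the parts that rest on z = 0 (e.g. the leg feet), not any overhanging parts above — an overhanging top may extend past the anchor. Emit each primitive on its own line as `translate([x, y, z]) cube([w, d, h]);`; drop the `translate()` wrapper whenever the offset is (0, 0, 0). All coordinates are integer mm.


translate([112, 172, 0]) cube([67, 97, 2030]);
translate([1156, 172, 0]) cube([67, 97, 2030]);
translate([112, 172, 2030]) cube([1111, 97, 120]);


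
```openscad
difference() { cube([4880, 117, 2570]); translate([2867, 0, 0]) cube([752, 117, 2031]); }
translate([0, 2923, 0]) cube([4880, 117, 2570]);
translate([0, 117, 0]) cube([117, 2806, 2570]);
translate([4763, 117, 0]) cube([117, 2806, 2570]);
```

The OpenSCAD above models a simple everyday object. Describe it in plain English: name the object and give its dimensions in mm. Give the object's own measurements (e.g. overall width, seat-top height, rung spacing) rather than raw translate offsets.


A single room: four walls, each 2570 mm tall and 117 mm thick, enclosing an outside footprint 4880×3040 mm (x × y), no floor or roof. The front and back walls (−y and +y sides) run the full x-width; the side walls fit between their inner faces. A door opening 752 mm wide and 2031 mm tall is cut through the front wall from the floor up, its −x edge 2867 mm from the wall's −x end.


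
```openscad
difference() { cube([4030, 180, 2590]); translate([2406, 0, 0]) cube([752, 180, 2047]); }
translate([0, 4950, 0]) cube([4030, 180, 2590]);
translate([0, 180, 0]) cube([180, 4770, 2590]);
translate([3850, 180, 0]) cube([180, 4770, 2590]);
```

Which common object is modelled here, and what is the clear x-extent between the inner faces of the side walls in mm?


A single room. The interior width is 3670 mm.

Four walls enclosing a rectangle with a door in the front wall — a room. Outside width 4030 minus two 180 mm walls gives 3670 mm.


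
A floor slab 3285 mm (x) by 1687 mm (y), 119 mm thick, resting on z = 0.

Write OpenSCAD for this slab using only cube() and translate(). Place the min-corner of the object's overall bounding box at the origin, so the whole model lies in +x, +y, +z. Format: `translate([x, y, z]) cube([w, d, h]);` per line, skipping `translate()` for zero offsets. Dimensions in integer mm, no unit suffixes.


cube([3285, 1687, 119]);


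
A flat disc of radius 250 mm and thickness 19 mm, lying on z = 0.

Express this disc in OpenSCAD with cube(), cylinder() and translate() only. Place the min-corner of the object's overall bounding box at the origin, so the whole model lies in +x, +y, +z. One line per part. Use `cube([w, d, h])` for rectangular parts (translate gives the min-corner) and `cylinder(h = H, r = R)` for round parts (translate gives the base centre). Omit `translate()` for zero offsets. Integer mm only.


translate([250, 250, 0]) cylinder(h = 19, r = 250);


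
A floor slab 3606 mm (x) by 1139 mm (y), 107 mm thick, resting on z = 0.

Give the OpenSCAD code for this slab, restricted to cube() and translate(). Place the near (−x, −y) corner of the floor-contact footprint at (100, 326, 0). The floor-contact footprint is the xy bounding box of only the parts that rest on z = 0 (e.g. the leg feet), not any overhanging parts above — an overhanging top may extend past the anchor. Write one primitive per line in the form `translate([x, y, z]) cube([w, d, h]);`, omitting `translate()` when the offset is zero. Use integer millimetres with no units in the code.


translate([100, 326, 0]) cube([3606, 1139, 107]);


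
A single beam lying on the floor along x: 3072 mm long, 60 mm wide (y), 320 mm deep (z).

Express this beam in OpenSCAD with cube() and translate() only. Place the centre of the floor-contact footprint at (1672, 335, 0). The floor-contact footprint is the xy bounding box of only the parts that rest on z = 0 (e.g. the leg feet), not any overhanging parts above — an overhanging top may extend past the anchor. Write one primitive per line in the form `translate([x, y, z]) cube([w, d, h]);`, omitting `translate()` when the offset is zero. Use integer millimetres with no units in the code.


translate([136, 305, 0]) cube([3072, 60, 320]);


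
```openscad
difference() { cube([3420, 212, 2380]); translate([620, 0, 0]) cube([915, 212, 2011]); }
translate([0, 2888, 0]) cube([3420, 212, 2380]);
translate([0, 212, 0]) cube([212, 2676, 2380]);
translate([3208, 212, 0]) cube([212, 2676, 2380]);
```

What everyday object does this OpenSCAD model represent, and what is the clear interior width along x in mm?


A single room. The interior width is 2996 mm.

Four walls enclosing a rectangle with a door in the front wall — a room. Outside width 3420 minus two 212 mm walls gives 2996 mm.


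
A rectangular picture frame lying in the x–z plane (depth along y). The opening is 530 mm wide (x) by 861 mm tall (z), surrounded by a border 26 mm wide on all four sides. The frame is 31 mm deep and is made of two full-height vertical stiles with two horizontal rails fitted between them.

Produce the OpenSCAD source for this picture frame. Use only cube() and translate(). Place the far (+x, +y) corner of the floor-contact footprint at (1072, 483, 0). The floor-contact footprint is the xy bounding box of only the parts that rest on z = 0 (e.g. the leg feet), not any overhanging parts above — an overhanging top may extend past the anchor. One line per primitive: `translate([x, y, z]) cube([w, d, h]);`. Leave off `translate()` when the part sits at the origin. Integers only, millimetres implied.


translate([490, 452, 0]) cube([26, 31, 913]);
translate([1046, 452, 0]) cube([26, 31, 913]);
translate([516, 452, 0]) cube([530, 31, 26]);
translate([516, 452, 887]) cube([530, 31, 26]);


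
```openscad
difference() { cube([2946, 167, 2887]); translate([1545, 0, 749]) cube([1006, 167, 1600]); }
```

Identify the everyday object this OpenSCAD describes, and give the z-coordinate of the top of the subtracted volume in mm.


A wall with a window opening. The window head height is 2349 mm.

A wall with a rectangular opening subtracted — a window. Sill at z = 749, opening 1600 mm tall, so the head is at 749 + 1600 = 2349 mm.


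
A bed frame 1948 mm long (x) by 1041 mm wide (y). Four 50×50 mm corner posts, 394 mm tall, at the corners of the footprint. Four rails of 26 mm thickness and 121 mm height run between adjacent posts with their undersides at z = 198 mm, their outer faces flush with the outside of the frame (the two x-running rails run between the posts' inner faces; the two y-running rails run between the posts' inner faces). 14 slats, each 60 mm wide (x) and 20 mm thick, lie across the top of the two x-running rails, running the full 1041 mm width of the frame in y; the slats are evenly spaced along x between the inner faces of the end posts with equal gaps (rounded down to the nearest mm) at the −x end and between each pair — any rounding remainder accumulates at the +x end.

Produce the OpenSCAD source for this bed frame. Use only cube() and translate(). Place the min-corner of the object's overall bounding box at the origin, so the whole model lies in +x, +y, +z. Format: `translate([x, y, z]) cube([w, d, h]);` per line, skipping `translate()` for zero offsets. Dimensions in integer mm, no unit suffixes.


cube([50, 50, 394]);
translate([0, 991, 0]) cube([50, 50, 394]);
translate([1898, 0, 0]) cube([50, 50, 394]);
translate([1898, 991, 0]) cube([50, 50, 394]);
translate([50, 0, 198]) cube([1848, 26, 121]);
translate([50, 1015, 198]) cube([1848, 26, 121]);
translate([0, 50, 198]) cube([26, 941, 121]);
translate([1922, 50, 198]) cube([26, 941, 121]);
translate([117, 0, 319]) cube([60, 1041, 20]);
translate([244, 0, 319]) cube([60, 1041, 20]);
translate([371, 0, 319]) cube([60, 1041, 20]);
translate([498, 0, 319]) cube([60, 1041, 20]);
translate([625, 0, 319]) cube([60, 1041, 20]);
translate([752, 0, 319]) cube([60, 1041, 20]);
translate([879, 0, 319]) cube([60, 1041, 20]);
translate([1006, 0, 319]) cube([60, 1041, 20]);
translate([1133, 0, 319]) cube([60, 1041, 20]);
translate([1260, 0, 319]) cube([60, 1041, 20]);
translate([1387, 0, 319]) cube([60, 1041, 20]);
translate([1514, 0, 319]) cube([60, 1041, 20]);
translate([1641, 0, 319]) cube([60, 1041, 20]);
translate([1768, 0, 319]) cube([60, 1041, 20]);


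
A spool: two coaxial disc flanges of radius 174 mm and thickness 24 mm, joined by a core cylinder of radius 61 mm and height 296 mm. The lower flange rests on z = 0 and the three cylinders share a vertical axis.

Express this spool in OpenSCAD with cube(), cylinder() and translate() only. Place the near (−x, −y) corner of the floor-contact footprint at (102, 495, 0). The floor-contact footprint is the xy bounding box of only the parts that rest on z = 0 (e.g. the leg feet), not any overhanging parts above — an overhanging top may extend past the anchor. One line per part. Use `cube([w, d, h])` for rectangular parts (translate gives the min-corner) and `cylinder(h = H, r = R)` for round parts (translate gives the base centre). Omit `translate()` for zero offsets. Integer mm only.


translate([276, 669, 0]) cylinder(h = 24, r = 174);
translate([276, 669, 24]) cylinder(h = 296, r = 61);
translate([276, 669, 320]) cylinder(h = 24, r = 174);


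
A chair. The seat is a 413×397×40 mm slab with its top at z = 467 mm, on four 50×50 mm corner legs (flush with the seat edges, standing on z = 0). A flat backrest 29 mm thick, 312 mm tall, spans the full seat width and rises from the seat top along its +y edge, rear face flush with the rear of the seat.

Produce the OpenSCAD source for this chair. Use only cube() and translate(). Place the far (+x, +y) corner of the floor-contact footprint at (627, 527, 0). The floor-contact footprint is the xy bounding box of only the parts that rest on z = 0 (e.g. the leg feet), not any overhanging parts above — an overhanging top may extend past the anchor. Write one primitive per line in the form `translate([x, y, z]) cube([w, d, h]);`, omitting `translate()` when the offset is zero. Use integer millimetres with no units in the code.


translate([214, 130, 427]) cube([413, 397, 40]);
translate([214, 130, 0]) cube([50, 50, 427]);
translate([577, 130, 0]) cube([50, 50, 427]);
translate([214, 477, 0]) cube([50, 50, 427]);
translate([577, 477, 0]) cube([50, 50, 427]);
translate([214, 498, 467]) cube([413, 29, 312]);


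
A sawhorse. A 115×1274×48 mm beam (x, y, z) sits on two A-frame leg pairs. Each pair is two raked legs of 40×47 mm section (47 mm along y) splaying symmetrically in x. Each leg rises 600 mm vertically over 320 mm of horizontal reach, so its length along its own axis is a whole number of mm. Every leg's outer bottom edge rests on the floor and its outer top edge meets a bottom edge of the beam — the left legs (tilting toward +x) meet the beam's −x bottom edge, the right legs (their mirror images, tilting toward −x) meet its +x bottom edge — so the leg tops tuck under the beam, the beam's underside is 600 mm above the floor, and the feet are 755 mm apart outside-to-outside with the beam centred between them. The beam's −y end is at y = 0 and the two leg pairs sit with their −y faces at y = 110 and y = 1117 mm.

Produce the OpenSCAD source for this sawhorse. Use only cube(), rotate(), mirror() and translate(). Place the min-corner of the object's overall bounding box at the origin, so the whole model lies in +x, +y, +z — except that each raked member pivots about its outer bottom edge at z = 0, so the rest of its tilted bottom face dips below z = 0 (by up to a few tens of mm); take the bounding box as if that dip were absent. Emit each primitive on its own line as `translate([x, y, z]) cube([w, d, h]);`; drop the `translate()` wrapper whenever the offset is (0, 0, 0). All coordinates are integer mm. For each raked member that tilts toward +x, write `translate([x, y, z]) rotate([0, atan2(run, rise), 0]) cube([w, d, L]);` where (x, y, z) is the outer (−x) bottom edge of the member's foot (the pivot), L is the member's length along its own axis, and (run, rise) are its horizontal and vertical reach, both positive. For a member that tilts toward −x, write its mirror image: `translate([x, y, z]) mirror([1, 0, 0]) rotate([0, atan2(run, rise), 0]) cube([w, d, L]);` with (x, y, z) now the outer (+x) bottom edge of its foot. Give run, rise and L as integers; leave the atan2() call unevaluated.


translate([320, 0, 600]) cube([115, 1274, 48]);
translate([0, 110, 0]) rotate([0, atan2(320, 600), 0]) cube([40, 47, 680]);
translate([755, 110, 0]) mirror([1, 0, 0]) rotate([0, atan2(320, 600), 0]) cube([40, 47, 680]);
translate([0, 1117, 0]) rotate([0, atan2(320, 600), 0]) cube([40, 47, 680]);
translate([755, 1117, 0]) mirror([1, 0, 0]) rotate([0, atan2(320, 600), 0]) cube([40, 47, 680]);


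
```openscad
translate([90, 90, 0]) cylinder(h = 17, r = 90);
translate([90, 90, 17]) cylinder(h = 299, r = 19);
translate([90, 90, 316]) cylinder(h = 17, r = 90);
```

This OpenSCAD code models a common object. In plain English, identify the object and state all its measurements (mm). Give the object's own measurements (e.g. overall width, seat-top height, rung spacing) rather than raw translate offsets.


A spool: two coaxial disc flanges of radius 90 mm and thickness 17 mm, joined by a core cylinder of radius 19 mm and height 299 mm. The lower flange rests on z = 0 and the three cylinders share a vertical axis.


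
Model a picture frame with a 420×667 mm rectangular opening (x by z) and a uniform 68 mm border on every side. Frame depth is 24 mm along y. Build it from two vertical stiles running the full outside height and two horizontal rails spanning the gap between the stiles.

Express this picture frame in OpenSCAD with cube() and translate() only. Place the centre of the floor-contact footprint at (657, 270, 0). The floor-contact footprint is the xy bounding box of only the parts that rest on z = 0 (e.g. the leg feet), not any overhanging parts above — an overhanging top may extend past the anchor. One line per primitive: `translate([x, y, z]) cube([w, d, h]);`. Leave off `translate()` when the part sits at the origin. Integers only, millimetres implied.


translate([379, 258, 0]) cube([68, 24, 803]);
translate([867, 258, 0]) cube([68, 24, 803]);
translate([447, 258, 0]) cube([420, 24, 68]);
translate([447, 258, 735]) cube([420, 24, 68]);


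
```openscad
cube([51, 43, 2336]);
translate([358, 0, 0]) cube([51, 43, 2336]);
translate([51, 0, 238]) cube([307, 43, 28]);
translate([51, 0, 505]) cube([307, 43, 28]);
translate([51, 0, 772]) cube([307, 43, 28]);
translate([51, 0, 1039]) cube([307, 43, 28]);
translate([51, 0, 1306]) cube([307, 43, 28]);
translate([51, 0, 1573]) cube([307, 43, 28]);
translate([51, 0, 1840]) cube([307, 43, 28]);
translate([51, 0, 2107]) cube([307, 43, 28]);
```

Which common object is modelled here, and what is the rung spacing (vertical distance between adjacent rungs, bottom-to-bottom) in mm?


A ladder. The rung spacing is 267 mm.

Two tall 51×43 posts with 8 short bars between them — a ladder. Adjacent rungs sit at z = 238 and z = 505, so the spacing is 505 − 238 = 267 mm.


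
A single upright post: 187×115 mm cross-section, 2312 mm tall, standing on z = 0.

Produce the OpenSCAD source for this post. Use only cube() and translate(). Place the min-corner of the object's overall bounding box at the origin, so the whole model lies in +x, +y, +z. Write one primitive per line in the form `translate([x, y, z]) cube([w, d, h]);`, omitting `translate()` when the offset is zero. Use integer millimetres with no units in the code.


cube([187, 115, 2312]);


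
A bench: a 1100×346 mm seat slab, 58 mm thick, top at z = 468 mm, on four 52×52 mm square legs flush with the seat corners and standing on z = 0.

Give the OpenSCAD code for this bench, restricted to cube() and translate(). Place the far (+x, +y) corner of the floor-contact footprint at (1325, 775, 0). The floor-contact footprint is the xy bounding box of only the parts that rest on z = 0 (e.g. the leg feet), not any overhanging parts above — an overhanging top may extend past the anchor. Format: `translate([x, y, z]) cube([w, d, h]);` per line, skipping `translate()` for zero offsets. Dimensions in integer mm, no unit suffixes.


translate([225, 429, 410]) cube([1100, 346, 58]);
translate([225, 429, 0]) cube([52, 52, 410]);
translate([225, 723, 0]) cube([52, 52, 410]);
translate([1273, 429, 0]) cube([52, 52, 410]);
translate([1273, 723, 0]) cube([52, 52, 410]);


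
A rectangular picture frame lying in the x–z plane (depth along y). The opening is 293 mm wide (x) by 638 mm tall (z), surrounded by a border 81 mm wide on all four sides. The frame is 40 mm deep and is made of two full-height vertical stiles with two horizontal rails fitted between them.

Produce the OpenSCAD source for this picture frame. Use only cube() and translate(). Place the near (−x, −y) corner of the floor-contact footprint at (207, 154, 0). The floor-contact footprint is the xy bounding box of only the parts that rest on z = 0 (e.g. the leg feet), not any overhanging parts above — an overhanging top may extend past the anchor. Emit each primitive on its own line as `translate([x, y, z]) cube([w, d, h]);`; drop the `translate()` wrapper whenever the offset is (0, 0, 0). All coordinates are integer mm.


translate([207, 154, 0]) cube([81, 40, 800]);
translate([581, 154, 0]) cube([81, 40, 800]);
translate([288, 154, 0]) cube([293, 40, 81]);
translate([288, 154, 719]) cube([293, 40, 81]);


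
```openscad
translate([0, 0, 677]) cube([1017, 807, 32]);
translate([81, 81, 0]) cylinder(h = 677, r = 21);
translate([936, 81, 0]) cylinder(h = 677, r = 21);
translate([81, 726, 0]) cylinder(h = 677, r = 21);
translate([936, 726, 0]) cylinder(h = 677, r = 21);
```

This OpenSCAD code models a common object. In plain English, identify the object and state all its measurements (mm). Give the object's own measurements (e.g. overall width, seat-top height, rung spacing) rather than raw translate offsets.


A rectangular dining table. The top is 1017×807×32 mm with its upper surface at z = 709 mm. It stands on four round legs of 42 mm diameter, each leg's bounding box inset 60 mm from the nearest pair of top edges, running from the floor to the underside of the top.


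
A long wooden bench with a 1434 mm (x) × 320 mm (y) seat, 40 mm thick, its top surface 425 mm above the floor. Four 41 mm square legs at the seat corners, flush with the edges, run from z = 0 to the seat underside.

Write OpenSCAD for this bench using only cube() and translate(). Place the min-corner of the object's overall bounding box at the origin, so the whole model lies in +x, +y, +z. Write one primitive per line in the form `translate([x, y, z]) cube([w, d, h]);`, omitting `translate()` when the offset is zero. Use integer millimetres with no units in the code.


translate([0, 0, 385]) cube([1434, 320, 40]);
cube([41, 41, 385]);
translate([0, 279, 0]) cube([41, 41, 385]);
translate([1393, 0, 0]) cube([41, 41, 385]);
translate([1393, 279, 0]) cube([41, 41, 385]);


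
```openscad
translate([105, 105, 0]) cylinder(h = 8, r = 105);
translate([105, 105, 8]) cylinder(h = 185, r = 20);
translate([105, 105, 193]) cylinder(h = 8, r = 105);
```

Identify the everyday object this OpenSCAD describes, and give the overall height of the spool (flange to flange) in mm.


A spool. The overall height is 201 mm.

Three coaxial cylinders, large–small–large — a spool. Two 8 mm flanges and a 185 mm core give 8 + 185 + 8 = 201 mm.


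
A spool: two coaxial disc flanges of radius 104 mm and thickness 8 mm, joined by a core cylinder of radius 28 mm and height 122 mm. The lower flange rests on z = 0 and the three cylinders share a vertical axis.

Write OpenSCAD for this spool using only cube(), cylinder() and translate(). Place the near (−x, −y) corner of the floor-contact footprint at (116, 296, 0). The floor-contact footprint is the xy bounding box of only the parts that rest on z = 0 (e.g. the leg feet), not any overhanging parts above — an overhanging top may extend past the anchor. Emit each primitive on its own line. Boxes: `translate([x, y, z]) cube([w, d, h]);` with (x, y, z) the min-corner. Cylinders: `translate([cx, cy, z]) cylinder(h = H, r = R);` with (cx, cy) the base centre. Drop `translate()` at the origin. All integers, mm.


translate([220, 400, 0]) cylinder(h = 8, r = 104);
translate([220, 400, 8]) cylinder(h = 122, r = 28);
translate([220, 400, 130]) cylinder(h = 8, r = 104);


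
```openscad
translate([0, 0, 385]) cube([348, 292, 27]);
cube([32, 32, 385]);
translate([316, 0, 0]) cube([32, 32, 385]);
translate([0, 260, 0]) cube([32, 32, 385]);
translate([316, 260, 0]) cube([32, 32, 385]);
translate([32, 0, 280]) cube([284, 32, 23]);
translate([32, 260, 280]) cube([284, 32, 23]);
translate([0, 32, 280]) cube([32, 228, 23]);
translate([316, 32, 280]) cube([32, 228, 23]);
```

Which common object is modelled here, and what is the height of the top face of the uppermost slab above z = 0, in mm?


A stool. The seat height is 412 mm.

A 348×292×27 slab at z = 385 on four corner posts — a stool. The seat top is 385 + 27 = 412 mm.


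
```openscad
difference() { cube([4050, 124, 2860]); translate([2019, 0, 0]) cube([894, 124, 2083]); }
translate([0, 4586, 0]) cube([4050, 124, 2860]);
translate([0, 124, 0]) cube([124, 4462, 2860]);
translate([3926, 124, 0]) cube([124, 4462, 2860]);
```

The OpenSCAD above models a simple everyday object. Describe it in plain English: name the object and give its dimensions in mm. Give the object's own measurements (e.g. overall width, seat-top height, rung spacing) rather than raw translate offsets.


A single room: four walls, each 2860 mm tall and 124 mm thick, enclosing an outside footprint 4050×4710 mm (x × y), no floor or roof. The front and back walls (−y and +y sides) run the full x-width; the side walls fit between their inner faces. A door opening 894 mm wide and 2083 mm tall is cut through the front wall from the floor up, its −x edge 2019 mm from the wall's −x end.


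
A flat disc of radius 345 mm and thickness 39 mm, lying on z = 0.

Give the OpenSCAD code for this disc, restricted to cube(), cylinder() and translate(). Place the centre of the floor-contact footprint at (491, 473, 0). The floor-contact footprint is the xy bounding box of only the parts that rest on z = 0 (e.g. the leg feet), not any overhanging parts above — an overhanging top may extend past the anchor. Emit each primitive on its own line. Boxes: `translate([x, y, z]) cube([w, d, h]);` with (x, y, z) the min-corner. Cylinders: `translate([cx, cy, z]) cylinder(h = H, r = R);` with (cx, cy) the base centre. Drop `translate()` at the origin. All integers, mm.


translate([491, 473, 0]) cylinder(h = 39, r = 345);


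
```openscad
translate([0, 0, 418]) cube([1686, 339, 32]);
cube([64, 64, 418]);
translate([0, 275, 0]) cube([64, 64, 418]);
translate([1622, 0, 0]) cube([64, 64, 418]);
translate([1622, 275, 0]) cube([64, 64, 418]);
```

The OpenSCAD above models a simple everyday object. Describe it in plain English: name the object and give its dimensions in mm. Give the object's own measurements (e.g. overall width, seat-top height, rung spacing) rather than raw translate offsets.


A long wooden bench with a 1686 mm (x) × 339 mm (y) seat, 32 mm thick, its top surface 450 mm above the floor. Four 64 mm square legs at the seat corners, flush with the edges, run from z = 0 to the seat underside.


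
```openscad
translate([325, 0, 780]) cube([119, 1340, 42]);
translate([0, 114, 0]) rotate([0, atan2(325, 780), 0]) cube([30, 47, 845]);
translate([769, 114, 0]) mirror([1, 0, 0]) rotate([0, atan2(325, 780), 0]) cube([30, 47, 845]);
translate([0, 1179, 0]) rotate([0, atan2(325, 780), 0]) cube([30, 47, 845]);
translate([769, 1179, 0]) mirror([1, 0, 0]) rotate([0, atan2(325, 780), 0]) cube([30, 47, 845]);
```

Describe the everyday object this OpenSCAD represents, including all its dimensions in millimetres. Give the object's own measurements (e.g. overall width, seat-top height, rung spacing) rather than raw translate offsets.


A sawhorse. A 119×1340×42 mm beam (x, y, z) sits on two A-frame leg pairs. Each pair is two raked legs of 30×47 mm section (47 mm along y) splaying symmetrically in x. Each leg rises 780 mm vertically over 325 mm of horizontal reach and is 845 mm long along its own axis. Every leg's outer bottom edge rests on the floor and its outer top edge meets a bottom edge of the beam — the left legs (tilting toward +x) meet the beam's −x bottom edge, the right legs (their mirror images, tilting toward −x) meet its +x bottom edge — so the leg tops tuck under the beam, the beam's underside is 780 mm above the floor, and the feet are 769 mm apart outside-to-outside with the beam centred between them. The two leg pairs are set in 114 mm from either end of the beam.


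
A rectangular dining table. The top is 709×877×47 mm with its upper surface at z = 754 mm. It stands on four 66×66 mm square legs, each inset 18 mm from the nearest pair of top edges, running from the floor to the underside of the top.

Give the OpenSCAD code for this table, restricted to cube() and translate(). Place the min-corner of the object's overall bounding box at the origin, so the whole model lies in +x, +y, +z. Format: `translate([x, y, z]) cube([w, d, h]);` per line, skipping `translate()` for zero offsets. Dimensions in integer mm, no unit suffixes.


translate([0, 0, 707]) cube([709, 877, 47]);
translate([18, 18, 0]) cube([66, 66, 707]);
translate([625, 18, 0]) cube([66, 66, 707]);
translate([18, 793, 0]) cube([66, 66, 707]);
translate([625, 793, 0]) cube([66, 66, 707]);


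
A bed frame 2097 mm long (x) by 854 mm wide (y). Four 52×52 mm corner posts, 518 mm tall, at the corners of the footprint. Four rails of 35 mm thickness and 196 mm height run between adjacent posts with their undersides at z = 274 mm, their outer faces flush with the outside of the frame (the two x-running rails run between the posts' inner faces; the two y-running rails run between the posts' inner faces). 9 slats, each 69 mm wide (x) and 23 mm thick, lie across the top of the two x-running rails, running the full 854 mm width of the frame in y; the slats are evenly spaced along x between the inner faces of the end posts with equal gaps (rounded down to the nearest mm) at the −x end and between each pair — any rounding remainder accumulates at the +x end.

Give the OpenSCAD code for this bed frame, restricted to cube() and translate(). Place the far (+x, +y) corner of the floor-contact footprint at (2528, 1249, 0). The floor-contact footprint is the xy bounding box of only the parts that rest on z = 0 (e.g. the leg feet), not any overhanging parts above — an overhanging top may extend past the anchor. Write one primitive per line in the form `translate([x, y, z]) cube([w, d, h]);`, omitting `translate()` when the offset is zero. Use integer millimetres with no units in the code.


// slat z = rail_z + rail_h = 274 + 196 = 470
// slat gap = ⌊(1993 − 9·69) / 10⌋ = 137
translate([431, 395, 0]) cube([52, 52, 518]);
translate([431, 1197, 0]) cube([52, 52, 518]);
translate([2476, 395, 0]) cube([52, 52, 518]);
translate([2476, 1197, 0]) cube([52, 52, 518]);
translate([483, 395, 274]) cube([1993, 35, 196]);
translate([483, 1214, 274]) cube([1993, 35, 196]);
translate([431, 447, 274]) cube([35, 750, 196]);
translate([2493, 447, 274]) cube([35, 750, 196]);
translate([620, 395, 470]) cube([69, 854, 23]);
translate([826, 395, 470]) cube([69, 854, 23]);
translate([1032, 395, 470]) cube([69, 854, 23]);
translate([1238, 395, 470]) cube([69, 854, 23]);
translate([1444, 395, 470]) cube([69, 854, 23]);
translate([1650, 395, 470]) cube([69, 854, 23]);
translate([1856, 395, 470]) cube([69, 854, 23]);
translate([2062, 395, 470]) cube([69, 854, 23]);
translate([2268, 395, 470]) cube([69, 854, 23]);


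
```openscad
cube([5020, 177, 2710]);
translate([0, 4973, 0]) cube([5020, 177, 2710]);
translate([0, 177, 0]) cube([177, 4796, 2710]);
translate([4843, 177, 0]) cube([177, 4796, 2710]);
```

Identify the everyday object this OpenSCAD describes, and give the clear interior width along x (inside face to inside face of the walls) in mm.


A house (or room) frame. The interior width is 4666 mm.

Four 2710 mm walls enclosing a rectangle with no floor or roof — a room or house frame. Outside width is 5020 mm and wall thickness is 177 mm, so the interior width is 5020 − 2 × 177 = 4666 mm.


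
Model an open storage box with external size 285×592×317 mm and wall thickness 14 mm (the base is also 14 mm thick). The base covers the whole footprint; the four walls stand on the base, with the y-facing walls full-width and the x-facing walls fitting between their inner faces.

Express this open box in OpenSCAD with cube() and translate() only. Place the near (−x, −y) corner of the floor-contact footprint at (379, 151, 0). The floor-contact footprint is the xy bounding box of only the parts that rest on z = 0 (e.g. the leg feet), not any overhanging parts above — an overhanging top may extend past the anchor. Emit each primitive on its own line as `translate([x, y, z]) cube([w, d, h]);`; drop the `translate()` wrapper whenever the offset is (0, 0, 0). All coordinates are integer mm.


translate([379, 151, 0]) cube([285, 592, 14]);
translate([379, 151, 14]) cube([285, 14, 303]);
translate([379, 729, 14]) cube([285, 14, 303]);
translate([379, 165, 14]) cube([14, 564, 303]);
translate([650, 165, 14]) cube([14, 564, 303]);


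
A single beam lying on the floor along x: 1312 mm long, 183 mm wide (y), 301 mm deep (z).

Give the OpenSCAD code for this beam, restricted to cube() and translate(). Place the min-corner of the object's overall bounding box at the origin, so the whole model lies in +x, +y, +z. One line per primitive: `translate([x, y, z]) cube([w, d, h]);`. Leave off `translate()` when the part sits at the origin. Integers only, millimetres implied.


cube([1312, 183, 301]);


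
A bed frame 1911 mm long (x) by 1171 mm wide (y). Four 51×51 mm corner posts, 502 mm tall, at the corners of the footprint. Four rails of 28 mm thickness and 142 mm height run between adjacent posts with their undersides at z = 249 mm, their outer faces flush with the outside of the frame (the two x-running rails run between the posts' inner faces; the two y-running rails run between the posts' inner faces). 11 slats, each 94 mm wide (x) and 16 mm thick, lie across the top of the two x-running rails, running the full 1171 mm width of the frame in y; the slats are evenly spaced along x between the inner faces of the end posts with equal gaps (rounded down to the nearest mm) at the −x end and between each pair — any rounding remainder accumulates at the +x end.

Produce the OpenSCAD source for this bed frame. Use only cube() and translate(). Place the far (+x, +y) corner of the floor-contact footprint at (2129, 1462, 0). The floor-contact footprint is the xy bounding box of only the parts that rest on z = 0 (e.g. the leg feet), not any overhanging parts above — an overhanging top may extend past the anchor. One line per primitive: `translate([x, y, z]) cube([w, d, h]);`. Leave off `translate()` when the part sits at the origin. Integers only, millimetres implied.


// slat z = rail_z + rail_h = 249 + 142 = 391
// slat gap = ⌊(1809 − 11·94) / 12⌋ = 64
translate([218, 291, 0]) cube([51, 51, 502]);
translate([218, 1411, 0]) cube([51, 51, 502]);
translate([2078, 291, 0]) cube([51, 51, 502]);
translate([2078, 1411, 0]) cube([51, 51, 502]);
translate([269, 291, 249]) cube([1809, 28, 142]);
translate([269, 1434, 249]) cube([1809, 28, 142]);
translate([218, 342, 249]) cube([28, 1069, 142]);
translate([2101, 342, 249]) cube([28, 1069, 142]);
translate([333, 291, 391]) cube([94, 1171, 16]);
translate([491, 291, 391]) cube([94, 1171, 16]);
translate([649, 291, 391]) cube([94, 1171, 16]);
translate([807, 291, 391]) cube([94, 1171, 16]);
translate([965, 291, 391]) cube([94, 1171, 16]);
translate([1123, 291, 391]) cube([94, 1171, 16]);
translate([1281, 291, 391]) cube([94, 1171, 16]);
translate([1439, 291, 391]) cube([94, 1171, 16]);
translate([1597, 291, 391]) cube([94, 1171, 16]);
translate([1755, 291, 391]) cube([94, 1171, 16]);
translate([1913, 291, 391]) cube([94, 1171, 16]);


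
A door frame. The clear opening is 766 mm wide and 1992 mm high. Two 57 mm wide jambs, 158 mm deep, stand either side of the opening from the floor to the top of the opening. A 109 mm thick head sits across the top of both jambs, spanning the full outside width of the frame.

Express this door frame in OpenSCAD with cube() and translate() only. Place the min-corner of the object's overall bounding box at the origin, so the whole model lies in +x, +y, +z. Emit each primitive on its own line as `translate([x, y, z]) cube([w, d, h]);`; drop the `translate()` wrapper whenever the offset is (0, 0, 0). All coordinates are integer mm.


cube([57, 158, 1992]);
translate([823, 0, 0]) cube([57, 158, 1992]);
translate([0, 0, 1992]) cube([880, 158, 109]);


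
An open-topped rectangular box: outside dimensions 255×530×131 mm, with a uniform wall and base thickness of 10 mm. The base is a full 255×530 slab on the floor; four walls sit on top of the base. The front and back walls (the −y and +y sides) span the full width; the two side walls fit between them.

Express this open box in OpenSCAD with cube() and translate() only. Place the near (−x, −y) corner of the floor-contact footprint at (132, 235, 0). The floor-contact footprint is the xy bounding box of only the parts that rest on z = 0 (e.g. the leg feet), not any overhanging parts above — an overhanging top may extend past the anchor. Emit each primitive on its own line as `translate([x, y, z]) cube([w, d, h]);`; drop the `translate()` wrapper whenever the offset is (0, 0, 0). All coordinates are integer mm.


translate([132, 235, 0]) cube([255, 530, 10]);
translate([132, 235, 10]) cube([255, 10, 121]);
translate([132, 755, 10]) cube([255, 10, 121]);
translate([132, 245, 10]) cube([10, 510, 121]);
translate([377, 245, 10]) cube([10, 510, 121]);
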